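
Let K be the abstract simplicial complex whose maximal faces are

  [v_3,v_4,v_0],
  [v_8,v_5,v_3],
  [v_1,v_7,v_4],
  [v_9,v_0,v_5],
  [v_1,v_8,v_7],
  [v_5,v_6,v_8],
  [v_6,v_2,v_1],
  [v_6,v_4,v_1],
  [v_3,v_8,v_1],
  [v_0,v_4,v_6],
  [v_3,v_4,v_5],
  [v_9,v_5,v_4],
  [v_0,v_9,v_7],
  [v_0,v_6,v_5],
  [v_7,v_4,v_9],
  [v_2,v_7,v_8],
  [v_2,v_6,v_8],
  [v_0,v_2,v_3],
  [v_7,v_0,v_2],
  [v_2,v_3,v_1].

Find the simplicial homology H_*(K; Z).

Take the total order v_0 < v_1 < v_2 < v_3 < v_4 < v_5 < v_6 < v_7 < v_8 < v_9 on the vertex set. Then K (dimension 2) consists of the simplices:

  0-simplices (10): [v_0], [v_1], [v_2], [v_3], [v_4], [v_5], [v_6], [v_7], [v_8], [v_9]
  1-simplices (30): (30 of them)
  2-simplices (20): (20 of them)

giving chain groups C_0 ≅ Z^10, C_1 ≅ Z^30, C_2 ≅ Z^20.

Boundary ∂_1: C_1 → C_0 sends each edge [p,q] (with p < q) to q − p. For instance
  ∂[v_5,v_8] = [v_8] − [v_5].
As a 10×30 matrix over Z this has rank 9, with invariant factors (1,1,1,1,1,1,1,1,1).

Boundary ∂_2: C_2 → C_1 acts by ∂[p,q,r] = [q,r] − [p,r] + [p,q]. For instance
  ∂[v_2,v_6,v_8] = [v_6,v_8] − [v_2,v_8] + [v_2,v_6],
  ∂[v_1,v_3,v_8] = [v_3,v_8] − [v_1,v_8] + [v_1,v_3].
As a 30×20 matrix over Z this has rank 20, with invariant factors (1,1,1,1,1,1,1,1,1,1,1,1,1,1,1,1,1,1,1,2).

Reading off H_k = ker ∂_k / im ∂_{k+1}:

  H_0: rank C_0 − rank ∂_1 = 10 − 9 = 1, and the invariant factors of ∂_1 are all 1, so H_0 ≅ Z.
  H_1: rank ker ∂_1 − rank ∂_2 = (30 − 9) − 20 = 1, and ∂_2 has invariant factor 2 > 1, so H_1 ≅ Z × Z/2.
  H_2: rank ker ∂_2 − rank ∂_3 = (20 − 20) − 0 = 0, and there is no ∂_3, so H_2 ≅ 0.

(K is a triangulation of the Klein bottle.)

H_0 = Z,  H_1 = Z × Z/2,  H_2 = 0.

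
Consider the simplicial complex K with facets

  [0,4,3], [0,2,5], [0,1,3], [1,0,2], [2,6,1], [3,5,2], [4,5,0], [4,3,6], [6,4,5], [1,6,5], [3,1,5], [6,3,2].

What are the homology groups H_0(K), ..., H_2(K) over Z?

H_0 ≅ Z,  H_1 ≅ Z/2,  H_2 = 0.

Order the vertices as 0 < 1 < 2 < 3 < 4 < 5 < 6. Listing each simplex with vertices in this order, K has dimension 2 with simplices:

  0-simplices (7): [0], [1], [2], [3], [4], [5], [6]
  1-simplices (18): [0,1], [0,2], [0,3], [0,4], [0,5], [1,2], [1,3], [1,5], [1,6], [2,3], [2,5], [2,6], [3,4], [3,5], [3,6], [4,5], [4,6], [5,6]
  2-simplices (12): [0,1,2], [0,1,3], [0,2,5], [0,3,4], [0,4,5], [1,2,6], [1,3,5], [1,5,6], [2,3,5], [2,3,6], [3,4,6], [4,5,6]

Hence C_0 ≅ Z^7, C_1 ≅ Z^18, C_2 ≅ Z^12.

∂_1: C_1 → C_0 maps an edge to its endpoints' difference, ∂[p,q] = q − p.
This gives a 7×18 integer matrix of rank 6; reducing to Smith normal form yields diagonal entries (1,1,1,1,1,1).

∂_2: C_2 → C_1 maps a triangle to the signed sum of its edges. For instance
  ∂[2,3,6] = [3,6] − [2,6] + [2,3],
  ∂[0,1,2] = [1,2] − [0,2] + [0,1].
As a 18×12 matrix over Z this has rank 12, with invariant factors (1,1,1,1,1,1,1,1,1,1,1,2).

Computing H_k = (kernel of ∂_k) / (image of ∂_{k+1}):

  H_0: rank C_0 − rank ∂_1 = 7 − 6 = 1, and the invariant factors of ∂_1 are all 1, so H_0 = Z.
  H_1: rank ker ∂_1 − rank ∂_2 = (18 − 6) − 12 = 0, and ∂_2 has invariant factor 2 > 1, so H_1 = Z/2.
  H_2: rank ker ∂_2 − rank ∂_3 = (12 − 12) − 0 = 0, and there is no ∂_3, so H_2 = 0.

As a check, the Euler characteristic is 7 − 18 + 12 = 1, which agrees with 1 − 0 + 0 = 1.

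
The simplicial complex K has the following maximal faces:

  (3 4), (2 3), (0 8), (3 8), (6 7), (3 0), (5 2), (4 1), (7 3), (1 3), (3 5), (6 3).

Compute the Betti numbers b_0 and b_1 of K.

b_0 = 1, b_1 = 4.

Take the total order 0 < 1 < 2 < 3 < 4 < 5 < 6 < 7 < 8 on the vertex set. Then K (dimension 1) consists of the simplices:

  0-simplices (9): [0], [1], [2], [3], [4], [5], [6], [7], [8]
  1-simplices (12): [0,3], [0,8], [1,3], [1,4], [2,3], [2,5], [3,4], [3,5], [3,6], [3,7], [3,8], [6,7]

Hence C_0 ≅ Z^9, C_1 ≅ Z^12.

Boundary ∂_1: C_1 → C_0 maps an edge to its endpoints' difference, ∂[p,q] = q − p. For instance
  ∂[3,6] = [6] − [3].
This gives a 9×12 integer matrix of rank 8; reducing to Smith normal form yields diagonal entries (1,1,1,1,1,1,1,1).

From H_k ≅ ker(∂_k) / im(∂_{k+1}) we obtain:

  H_0: rank C_0 − rank ∂_1 = 9 − 8 = 1, and the invariant factors of ∂_1 are all 1, so H_0 ≅ Z.
  H_1: rank ker ∂_1 − rank ∂_2 = (12 − 8) − 0 = 4, and there is no ∂_2, so H_1 ≅ Z^4.

Hence the Betti numbers are b_0 = 1, b_1 = 4.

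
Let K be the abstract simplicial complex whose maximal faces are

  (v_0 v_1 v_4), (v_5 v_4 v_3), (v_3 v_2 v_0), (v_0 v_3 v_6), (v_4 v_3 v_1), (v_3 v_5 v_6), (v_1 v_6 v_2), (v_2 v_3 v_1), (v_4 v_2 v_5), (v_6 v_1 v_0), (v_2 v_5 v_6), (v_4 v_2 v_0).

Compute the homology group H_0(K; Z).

K has 7 vertices, 18 edges, 12 triangles.
rank ∂_0 = 0, rank ∂_1 = 6 ⇒ b_0 = 7 − 0 − 6 = 1; all invariant factors of ∂_1 are 1 so no torsion. So H_0 ≅ Z.

H_0 ≅ Z.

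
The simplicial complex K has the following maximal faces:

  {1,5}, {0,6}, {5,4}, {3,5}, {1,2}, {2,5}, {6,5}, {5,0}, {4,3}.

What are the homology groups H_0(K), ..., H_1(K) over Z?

Take the total order 0 < 1 < 2 < 3 < 4 < 5 < 6 on the vertex set. Then K (dimension 1) consists of the simplices:

  0-simplices (7): [0], [1], [2], [3], [4], [5], [6]
  1-simplices (9): [0,5], [0,6], [1,2], [1,5], [2,5], [3,4], [3,5], [4,5], [5,6]

giving chain groups C_0 ≅ Z^7, C_1 ≅ Z^9.

The boundary map ∂_1: C_1 → C_0 maps an edge to its endpoints' difference, ∂[p,q] = q − p.
This gives a 7×9 integer matrix of rank 6; reducing to Smith normal form yields diagonal entries (1,1,1,1,1,1).

Now H_k = ker ∂_k / im ∂_{k+1}, so:

  H_0: rank C_0 − rank ∂_1 = 7 − 6 = 1, and the invariant factors of ∂_1 are all 1, so H_0 = Z.
  H_1: rank ker ∂_1 − rank ∂_2 = (9 − 6) − 0 = 3, and there is no ∂_2, so H_1 = Z^3.

As a check, the Euler characteristic is 7 − 9 = -2, which agrees with 1 − 3 = -2.

H_0 ≅ Z,  H_1 ≅ Z^3.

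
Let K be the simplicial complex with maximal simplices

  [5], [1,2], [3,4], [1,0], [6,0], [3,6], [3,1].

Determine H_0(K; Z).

We work with the vertex ordering 0 < 1 < 2 < 3 < 4 < 5 < 6. The simplices of K, each written with vertices in increasing order, are:

  0-simplices (7): [0], [1], [2], [3], [4], [5], [6]
  1-simplices (6): [0,1], [0,6], [1,2], [1,3], [3,4], [3,6]

so the chain groups are C_0 ≅ Z^7, C_1 ≅ Z^6.

The boundary map ∂_1: C_1 → C_0 sends each edge [p,q] (with p < q) to q − p. For instance
  ∂[0,1] = [1] − [0].
As a 7×6 matrix over Z this has rank 5, with invariant factors (1,1,1,1,1).

From H_k ≅ ker(∂_k) / im(∂_{k+1}) we obtain:

  H_0: rank C_0 − rank ∂_1 = 7 − 5 = 2, and the invariant factors of ∂_1 are all 1, so H_0 ≅ Z^2.

H_0 ≅ Z^2.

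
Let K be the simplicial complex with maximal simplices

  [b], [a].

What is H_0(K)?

Fix the vertex order a < b and write every simplex with vertices in increasing order. Then dim K = 0 and the simplices of K are:

  0-simplices (2): a, b

Hence C_0 ≅ Z^2.

Reading off H_k = ker ∂_k / im ∂_{k+1}:

  H_0: rank C_0 − rank ∂_1 = 2 − 0 = 2, and there is no ∂_1, so H_0 = Z^2.

H_0 = Z^2.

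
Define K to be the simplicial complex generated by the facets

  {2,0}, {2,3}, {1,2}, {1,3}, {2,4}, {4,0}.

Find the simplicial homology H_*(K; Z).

Fix the vertex order 0 < 1 < 2 < 3 < 4 and write every simplex with vertices in increasing order. Then dim K = 1 and the simplices of K are:

  0-simplices (5): [0], [1], [2], [3], [4]
  1-simplices (6): [0,2], [0,4], [1,2], [1,3], [2,3], [2,4]

Hence C_0 ≅ Z^5, C_1 ≅ Z^6.

∂_1: C_1 → C_0 maps an edge to its endpoints' difference, ∂[p,q] = q − p.
The resulting 5×6 matrix has rank 4, and its Smith normal form has invariant factors (1,1,1,1).

Reading off H_k = ker ∂_k / im ∂_{k+1}:

  H_0: rank C_0 − rank ∂_1 = 5 − 4 = 1, and the invariant factors of ∂_1 are all 1, so H_0 ≅ Z.
  H_1: rank ker ∂_1 − rank ∂_2 = (6 − 4) − 0 = 2, and there is no ∂_2, so H_1 ≅ Z^2.

As a check, the Euler characteristic is 5 − 6 = -1, which agrees with 1 − 2 = -1.

H_0 ≅ Z,  H_1 ≅ Z^2.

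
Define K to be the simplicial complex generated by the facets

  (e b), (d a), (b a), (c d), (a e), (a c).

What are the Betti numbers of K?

Take the total order a < b < c < d < e on the vertex set. Then K (dimension 1) consists of the simplices:

  0-simplices (5): a, b, c, d, e
  1-simplices (6): ab, ac, ad, ae, be, cd

Hence C_0 ≅ Z^5, C_1 ≅ Z^6.

∂_1: C_1 → C_0 sends each edge [p,q] (with p < q) to q − p.
The resulting 5×6 matrix has rank 4, and its Smith normal form has invariant factors (1,1,1,1).

Computing H_k = (kernel of ∂_k) / (image of ∂_{k+1}):

  H_0: rank C_0 − rank ∂_1 = 5 − 4 = 1, and the invariant factors of ∂_1 are all 1, so H_0 ≅ Z.
  H_1: rank ker ∂_1 − rank ∂_2 = (6 − 4) − 0 = 2, and there is no ∂_2, so H_1 ≅ Z^2.

Hence the Betti numbers are b_0 = 1, b_1 = 2.

b_0 = 1, b_1 = 2.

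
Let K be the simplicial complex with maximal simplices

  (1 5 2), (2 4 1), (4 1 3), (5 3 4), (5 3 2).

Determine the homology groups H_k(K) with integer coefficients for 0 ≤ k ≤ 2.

H_0 = Z,  H_1 = Z,  H_2 = 0.

Take the total order 1 < 2 < 3 < 4 < 5 on the vertex set. Then K (dimension 2) consists of the simplices:

  0-simplices (5): [1], [2], [3], [4], [5]
  1-simplices (10): [1,2], [1,3], [1,4], [1,5], [2,3], [2,4], [2,5], [3,4], [3,5], [4,5]
  2-simplices (5): [1,2,4], [1,2,5], [1,3,4], [2,3,5], [3,4,5]

so the chain groups are C_0 ≅ Z^5, C_1 ≅ Z^10, C_2 ≅ Z^5.

The boundary map ∂_1: C_1 → C_0 sends each edge [p,q] (with p < q) to q − p. For instance
  ∂[1,4] = [4] − [1].
The resulting 5×10 matrix has rank 4, and its Smith normal form has invariant factors (1,1,1,1).

The boundary map ∂_2: C_2 → C_1 acts by ∂[p,q,r] = [q,r] − [p,r] + [p,q]. For instance
  ∂[3,4,5] = [4,5] − [3,5] + [3,4],
  ∂[1,3,4] = [3,4] − [1,4] + [1,3].
The resulting 10×5 matrix has rank 5, and its Smith normal form has invariant factors (1,1,1,1,1).

Reading off H_k = ker ∂_k / im ∂_{k+1}:

  H_0: rank C_0 − rank ∂_1 = 5 − 4 = 1, and the invariant factors of ∂_1 are all 1, so H_0 ≅ Z.
  H_1: rank ker ∂_1 − rank ∂_2 = (10 − 4) − 5 = 1, and the invariant factors of ∂_2 are all 1, so H_1 ≅ Z.
  H_2: rank ker ∂_2 − rank ∂_3 = (5 − 5) − 0 = 0, and there is no ∂_3, so H_2 ≅ 0.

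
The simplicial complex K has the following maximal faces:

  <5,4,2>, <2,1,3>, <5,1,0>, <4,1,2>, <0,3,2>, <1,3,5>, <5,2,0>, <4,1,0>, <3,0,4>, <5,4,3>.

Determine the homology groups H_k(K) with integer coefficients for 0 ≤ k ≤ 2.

K has 6 vertices, 15 edges, 10 triangles.
rank ∂_0 = 0, rank ∂_1 = 5 ⇒ b_0 = 6 − 0 − 5 = 1; all invariant factors of ∂_1 are 1 so no torsion. So H_0 = Z.
rank ∂_1 = 5, rank ∂_2 = 10 ⇒ b_1 = 15 − 5 − 10 = 0; ∂_2 has invariant factor(s) [2] giving torsion. So H_1 = Z/2.
rank ∂_2 = 10, rank ∂_3 = 0 ⇒ b_2 = 10 − 10 − 0 = 0. So H_2 = 0.

H_0 = Z,  H_1 = Z/2,  H_2 = 0.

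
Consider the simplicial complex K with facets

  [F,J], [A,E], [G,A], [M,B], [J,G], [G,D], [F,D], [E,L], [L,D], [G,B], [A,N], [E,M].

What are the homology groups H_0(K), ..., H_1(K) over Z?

We work with the vertex ordering A < B < D < E < F < G < J < L < M < N. The simplices of K, each written with vertices in increasing order, are:

  0-simplices (10): A, B, D, E, F, G, J, L, M, N
  1-simplices (12): AE, AG, AN, BG, BM, DF, DG, DL, EL, EM, FJ, GJ

so the chain groups are C_0 ≅ Z^10, C_1 ≅ Z^12.

The boundary map ∂_1: C_1 → C_0 is given by ∂[p,q] = [q] − [p].
The resulting 10×12 matrix has rank 9, and its Smith normal form has invariant factors (1,1,1,1,1,1,1,1,1).

Computing H_k = (kernel of ∂_k) / (image of ∂_{k+1}):

  H_0: rank C_0 − rank ∂_1 = 10 − 9 = 1, and the invariant factors of ∂_1 are all 1, so H_0 ≅ Z.
  H_1: rank ker ∂_1 − rank ∂_2 = (12 − 9) − 0 = 3, and there is no ∂_2, so H_1 ≅ Z^3.

As a check, the Euler characteristic is 10 − 12 = -2, which agrees with 1 − 3 = -2.

H_0 ≅ Z,  H_1 ≅ Z^3.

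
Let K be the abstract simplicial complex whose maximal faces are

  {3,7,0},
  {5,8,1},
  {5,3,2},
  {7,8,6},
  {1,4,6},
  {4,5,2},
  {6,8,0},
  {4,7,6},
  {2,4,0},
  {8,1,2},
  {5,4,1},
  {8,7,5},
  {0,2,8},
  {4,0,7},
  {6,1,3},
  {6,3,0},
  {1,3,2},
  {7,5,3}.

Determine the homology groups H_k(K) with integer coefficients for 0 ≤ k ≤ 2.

H_0 ≅ Z,  H_1 ≅ Z ⊕ Z_2,  H_2 = 0.

Fix the vertex order 0 < 1 < 2 < 3 < 4 < 5 < 6 < 7 < 8 and write every simplex with vertices in increasing order. Then dim K = 2 and the simplices of K are:

  0-simplices (9): [0], [1], [2], [3], [4], [5], [6], [7], [8]
  1-simplices (27): (27 of them)
  2-simplices (18): [0,2,4], [0,2,8], [0,3,6], [0,3,7], [0,4,7], [0,6,8], [1,2,3], [1,2,8], [1,3,6], [1,4,5], [1,4,6], [1,5,8], [2,3,5], [2,4,5], [3,5,7], [4,6,7], [5,7,8], [6,7,8]

giving chain groups C_0 ≅ Z^9, C_1 ≅ Z^27, C_2 ≅ Z^18.

Boundary ∂_1: C_1 → C_0 sends each edge [p,q] (with p < q) to q − p. For instance
  ∂[5,7] = [7] − [5].
The resulting 9×27 matrix has rank 8, and its Smith normal form has invariant factors (1,1,1,1,1,1,1,1).

∂_2: C_2 → C_1 sends each 2-simplex [p,q,r] to [q,r] − [p,r] + [p,q]. For instance
  ∂[0,6,8] = [6,8] − [0,8] + [0,6],
  ∂[0,3,7] = [3,7] − [0,7] + [0,3].
The resulting 27×18 matrix has rank 18, and its Smith normal form has invariant factors (1,1,1,1,1,1,1,1,1,1,1,1,1,1,1,1,1,2).

From H_k ≅ ker(∂_k) / im(∂_{k+1}) we obtain:

  H_0: rank C_0 − rank ∂_1 = 9 − 8 = 1, and the invariant factors of ∂_1 are all 1, so H_0 ≅ Z.
  H_1: rank ker ∂_1 − rank ∂_2 = (27 − 8) − 18 = 1, and ∂_2 has invariant factor 2 > 1, so H_1 ≅ Z ⊕ Z_2.
  H_2: rank ker ∂_2 − rank ∂_3 = (18 − 18) − 0 = 0, and there is no ∂_3, so H_2 ≅ 0.

As a check, the Euler characteristic is 9 − 27 + 18 = 0, which agrees with 1 − 1 + 0 = 0.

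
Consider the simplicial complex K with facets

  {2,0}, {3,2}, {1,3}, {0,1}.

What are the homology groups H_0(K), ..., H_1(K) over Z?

H_0 ≅ Z,  H_1 ≅ Z.

Order the vertices as 0 < 1 < 2 < 3. Listing each simplex with vertices in this order, K has dimension 1 with simplices:

  0-simplices (4): [0], [1], [2], [3]
  1-simplices (4): [0,1], [0,2], [1,3], [2,3]

so the chain groups are C_0 ≅ Z^4, C_1 ≅ Z^4.

Boundary ∂_1: C_1 → C_0 sends each edge [p,q] (with p < q) to q − p. For instance
  ∂[0,2] = [2] − [0].
As a 4×4 matrix over Z this has rank 3, with invariant factors (1,1,1).

From H_k ≅ ker(∂_k) / im(∂_{k+1}) we obtain:

  H_0: rank C_0 − rank ∂_1 = 4 − 3 = 1, and the invariant factors of ∂_1 are all 1, so H_0 ≅ Z.
  H_1: rank ker ∂_1 − rank ∂_2 = (4 − 3) − 0 = 1, and there is no ∂_2, so H_1 ≅ Z.

As a check, the Euler characteristic is 4 − 4 = 0, which agrees with 1 − 1 = 0.
(K is a triangulation of the circle S^1.)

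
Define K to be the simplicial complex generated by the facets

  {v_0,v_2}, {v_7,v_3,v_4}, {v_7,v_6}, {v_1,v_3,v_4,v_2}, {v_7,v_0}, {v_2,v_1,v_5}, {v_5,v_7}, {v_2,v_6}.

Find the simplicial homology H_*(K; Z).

H_0 = Z,  H_1 = Z^3,  H_2 = 0,  H_3 = 0.

We work with the vertex ordering v_0 < v_1 < v_2 < v_3 < v_4 < v_5 < v_6 < v_7. The simplices of K, each written with vertices in increasing order, are:

  0-simplices (8): [v_0], [v_1], [v_2], [v_3], [v_4], [v_5], [v_6], [v_7]
  1-simplices (15): (15 of them)
  2-simplices (6): [v_1,v_2,v_3], [v_1,v_2,v_4], [v_1,v_2,v_5], [v_1,v_3,v_4], [v_2,v_3,v_4], [v_3,v_4,v_7]
  3-simplices (1): [v_1,v_2,v_3,v_4]

Hence C_0 ≅ Z^8, C_1 ≅ Z^15, C_2 ≅ Z^6, C_3 ≅ Z^1.

∂_1: C_1 → C_0 sends each edge [p,q] (with p < q) to q − p.
The resulting 8×15 matrix has rank 7, and its Smith normal form has invariant factors (1,1,1,1,1,1,1).

Boundary ∂_2: C_2 → C_1 sends each 2-simplex [p,q,r] to [q,r] − [p,r] + [p,q]. For instance
  ∂[v_1,v_3,v_4] = [v_3,v_4] − [v_1,v_4] + [v_1,v_3],
  ∂[v_1,v_2,v_4] = [v_2,v_4] − [v_1,v_4] + [v_1,v_2].
The 15×6 boundary matrix has rank 5 and Smith normal form diag(1,1,1,1,1).

∂_3: C_3 → C_2 sends each 3-simplex σ to the alternating sum Σ_i (−1)^i (σ with its i-th vertex removed). For instance
  ∂[v_1,v_2,v_3,v_4] = [v_2,v_3,v_4] − [v_1,v_3,v_4] + [v_1,v_2,v_4] − [v_1,v_2,v_3].
As a 6×1 matrix over Z this has rank 1, with invariant factors (1).

Now H_k = ker ∂_k / im ∂_{k+1}, so:

  H_0: rank C_0 − rank ∂_1 = 8 − 7 = 1, and the invariant factors of ∂_1 are all 1, so H_0 = Z.
  H_1: rank ker ∂_1 − rank ∂_2 = (15 − 7) − 5 = 3, and the invariant factors of ∂_2 are all 1, so H_1 = Z^3.
  H_2: rank ker ∂_2 − rank ∂_3 = (6 − 5) − 1 = 0, and the invariant factors of ∂_3 are all 1, so H_2 = 0.
  H_3: rank ker ∂_3 − rank ∂_4 = (1 − 1) − 0 = 0, and there is no ∂_4, so H_3 = 0.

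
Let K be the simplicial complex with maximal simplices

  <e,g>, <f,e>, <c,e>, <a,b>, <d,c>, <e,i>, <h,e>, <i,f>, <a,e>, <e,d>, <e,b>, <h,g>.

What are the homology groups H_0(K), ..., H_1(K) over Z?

Order the vertices as a < b < c < d < e < f < g < h < i. Listing each simplex with vertices in this order, K has dimension 1 with simplices:

  0-simplices (9): a, b, c, d, e, f, g, h, i
  1-simplices (12): ab, ae, be, cd, ce, de, ef, eg, eh, ei, fi, gh

giving chain groups C_0 ≅ Z^9, C_1 ≅ Z^12.

The boundary map ∂_1: C_1 → C_0 maps an edge to its endpoints' difference, ∂[p,q] = q − p.
As a 9×12 matrix over Z this has rank 8, with invariant factors (1,1,1,1,1,1,1,1).

Now H_k = ker ∂_k / im ∂_{k+1}, so:

  H_0: rank C_0 − rank ∂_1 = 9 − 8 = 1, and the invariant factors of ∂_1 are all 1, so H_0 ≅ Z.
  H_1: rank ker ∂_1 − rank ∂_2 = (12 − 8) − 0 = 4, and there is no ∂_2, so H_1 ≅ Z^4.

H_0 ≅ Z,  H_1 ≅ Z^4.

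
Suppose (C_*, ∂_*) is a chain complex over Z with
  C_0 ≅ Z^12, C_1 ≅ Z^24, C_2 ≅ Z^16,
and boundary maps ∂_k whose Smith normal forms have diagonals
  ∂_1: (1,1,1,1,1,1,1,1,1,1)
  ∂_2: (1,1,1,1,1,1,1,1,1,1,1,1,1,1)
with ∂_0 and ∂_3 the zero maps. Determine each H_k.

H_0: b_0 = 12 − 0 − 10 = 2; torsion from ∂_1 factors > 1: none. So H_0 = Z^2.
H_1: b_1 = 24 − 10 − 14 = 0; torsion from ∂_2 factors > 1: none. So H_1 = 0.
H_2: b_2 = 16 − 14 − 0 = 2; torsion from ∂_3 factors > 1: none. So H_2 = Z^2.

H_0 = Z^2,  H_1 = 0,  H_2 = Z^2.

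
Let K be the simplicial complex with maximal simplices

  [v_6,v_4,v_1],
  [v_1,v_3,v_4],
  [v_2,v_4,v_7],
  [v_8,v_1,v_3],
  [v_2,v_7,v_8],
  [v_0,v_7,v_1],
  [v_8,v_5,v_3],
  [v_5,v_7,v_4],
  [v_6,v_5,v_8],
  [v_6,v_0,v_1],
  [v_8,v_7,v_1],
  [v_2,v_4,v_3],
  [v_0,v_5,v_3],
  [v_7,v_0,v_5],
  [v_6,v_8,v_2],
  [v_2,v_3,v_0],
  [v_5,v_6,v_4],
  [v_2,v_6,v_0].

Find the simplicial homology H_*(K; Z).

We work with the vertex ordering v_0 < v_1 < v_2 < v_3 < v_4 < v_5 < v_6 < v_7 < v_8. The simplices of K, each written with vertices in increasing order, are:

  0-simplices (9): [v_0], [v_1], [v_2], [v_3], [v_4], [v_5], [v_6], [v_7], [v_8]
  1-simplices (27): (27 of them)
  2-simplices (18): (18 of them)

Hence C_0 ≅ Z^9, C_1 ≅ Z^27, C_2 ≅ Z^18.

The boundary map ∂_1: C_1 → C_0 is given by ∂[p,q] = [q] − [p].
The 9×27 boundary matrix has rank 8 and Smith normal form diag(1,1,1,1,1,1,1,1).

The boundary map ∂_2: C_2 → C_1 sends each 2-simplex [p,q,r] to [q,r] − [p,r] + [p,q]. For instance
  ∂[v_3,v_5,v_8] = [v_5,v_8] − [v_3,v_8] + [v_3,v_5],
  ∂[v_1,v_7,v_8] = [v_7,v_8] − [v_1,v_8] + [v_1,v_7].
This gives a 27×18 integer matrix of rank 17; reducing to Smith normal form yields diagonal entries (1,1,1,1,1,1,1,1,1,1,1,1,1,1,1,1,1).

Reading off H_k = ker ∂_k / im ∂_{k+1}:

  H_0: rank C_0 − rank ∂_1 = 9 − 8 = 1, and the invariant factors of ∂_1 are all 1, so H_0 ≅ Z.
  H_1: rank ker ∂_1 − rank ∂_2 = (27 − 8) − 17 = 2, and the invariant factors of ∂_2 are all 1, so H_1 ≅ Z^2.
  H_2: rank ker ∂_2 − rank ∂_3 = (18 − 17) − 0 = 1, and there is no ∂_3, so H_2 ≅ Z.

As a check, the Euler characteristic is 9 − 27 + 18 = 0, which agrees with 1 − 2 + 1 = 0.

H_0 = Z,  H_1 = Z^2,  H_2 = Z.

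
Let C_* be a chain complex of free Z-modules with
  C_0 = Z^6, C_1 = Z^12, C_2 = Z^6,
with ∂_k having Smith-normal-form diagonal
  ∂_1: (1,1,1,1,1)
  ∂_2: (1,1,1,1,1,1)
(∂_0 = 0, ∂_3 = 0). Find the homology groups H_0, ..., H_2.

H_0: b_0 = 6 − 0 − 5 = 1; torsion from ∂_1 factors > 1: none. So H_0 ≅ Z.
H_1: b_1 = 12 − 5 − 6 = 1; torsion from ∂_2 factors > 1: none. So H_1 ≅ Z.
H_2: b_2 = 6 − 6 − 0 = 0; torsion from ∂_3 factors > 1: none. So H_2 ≅ 0.

H_0 ≅ Z,  H_1 ≅ Z,  H_2 = 0.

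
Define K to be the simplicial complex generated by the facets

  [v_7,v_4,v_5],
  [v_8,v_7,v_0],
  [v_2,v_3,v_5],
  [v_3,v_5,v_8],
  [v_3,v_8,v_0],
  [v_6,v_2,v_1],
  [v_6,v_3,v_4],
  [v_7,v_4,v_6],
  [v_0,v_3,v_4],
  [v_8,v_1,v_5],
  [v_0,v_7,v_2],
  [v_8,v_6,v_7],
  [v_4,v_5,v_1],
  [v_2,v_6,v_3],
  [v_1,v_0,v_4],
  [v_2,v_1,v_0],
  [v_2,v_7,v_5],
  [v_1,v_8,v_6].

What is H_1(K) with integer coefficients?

Fix the vertex order v_0 < v_1 < v_2 < v_3 < v_4 < v_5 < v_6 < v_7 < v_8 and write every simplex with vertices in increasing order. Then dim K = 2 and the simplices of K are:

  0-simplices (9): [v_0], [v_1], [v_2], [v_3], [v_4], [v_5], [v_6], [v_7], [v_8]
  1-simplices (27): (27 of them)
  2-simplices (18): (18 of them)

giving chain groups C_0 ≅ Z^9, C_1 ≅ Z^27, C_2 ≅ Z^18.

Boundary ∂_1: C_1 → C_0 maps an edge to its endpoints' difference, ∂[p,q] = q − p.
As a 9×27 matrix over Z this has rank 8, with invariant factors (1,1,1,1,1,1,1,1).

Boundary ∂_2: C_2 → C_1 acts by ∂[p,q,r] = [q,r] − [p,r] + [p,q]. For instance
  ∂[v_0,v_7,v_8] = [v_7,v_8] − [v_0,v_8] + [v_0,v_7],
  ∂[v_2,v_3,v_6] = [v_3,v_6] − [v_2,v_6] + [v_2,v_3].
This gives a 27×18 integer matrix of rank 17; reducing to Smith normal form yields diagonal entries (1,1,1,1,1,1,1,1,1,1,1,1,1,1,1,1,1).

Now H_k = ker ∂_k / im ∂_{k+1}, so:

  H_1: rank ker ∂_1 − rank ∂_2 = (27 − 8) − 17 = 2, and the invariant factors of ∂_2 are all 1, so H_1 = Z^2.

(K is a triangulation of the torus T^2.)

H_1 = Z^2.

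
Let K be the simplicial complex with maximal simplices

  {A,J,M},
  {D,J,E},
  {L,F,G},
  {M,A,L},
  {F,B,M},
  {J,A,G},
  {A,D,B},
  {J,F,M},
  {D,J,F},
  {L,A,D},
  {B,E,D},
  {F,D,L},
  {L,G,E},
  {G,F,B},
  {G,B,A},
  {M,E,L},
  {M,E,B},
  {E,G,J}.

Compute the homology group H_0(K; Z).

H_0 ≅ Z.

Fix the vertex order A < B < D < E < F < G < J < L < M and write every simplex with vertices in increasing order. Then dim K = 2 and the simplices of K are:

  0-simplices (9): A, B, D, E, F, G, J, L, M
  1-simplices (27): AB, AD, AG, AJ, AL, AM, BD, BE, BF, BG, BM, DE, DF, DJ, DL, EG, EJ, EL, EM, FG, FJ, FL, FM, GJ, GL, JM, LM
  2-simplices (18): ABD, ABG, ADL, AGJ, AJM, ALM, BDE, BEM, BFG, BFM, DEJ, DFJ, DFL, EGJ, EGL, ELM, FGL, FJM

giving chain groups C_0 ≅ Z^9, C_1 ≅ Z^27, C_2 ≅ Z^18.

Boundary ∂_1: C_1 → C_0 maps an edge to its endpoints' difference, ∂[p,q] = q − p. For instance
  ∂FJ = J − F.
As a 9×27 matrix over Z this has rank 8, with invariant factors (1,1,1,1,1,1,1,1).

Boundary ∂_2: C_2 → C_1 acts by ∂[p,q,r] = [q,r] − [p,r] + [p,q]. For instance
  ∂BEM = EM − BM + BE,
  ∂AJM = JM − AM + AJ.
As a 27×18 matrix over Z this has rank 17, with invariant factors (1,1,1,1,1,1,1,1,1,1,1,1,1,1,1,1,1).

From H_k ≅ ker(∂_k) / im(∂_{k+1}) we obtain:

  H_0: rank C_0 − rank ∂_1 = 9 − 8 = 1, and the invariant factors of ∂_1 are all 1, so H_0 ≅ Z.

(K is a triangulation of the torus T^2.)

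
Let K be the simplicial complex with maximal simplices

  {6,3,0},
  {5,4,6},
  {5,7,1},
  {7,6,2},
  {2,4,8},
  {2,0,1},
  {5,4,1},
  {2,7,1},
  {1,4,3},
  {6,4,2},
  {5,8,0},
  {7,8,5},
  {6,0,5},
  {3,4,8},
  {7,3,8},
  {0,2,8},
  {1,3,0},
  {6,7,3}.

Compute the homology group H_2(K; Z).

H_2 ≅ Z.

Take the total order 0 < 1 < 2 < 3 < 4 < 5 < 6 < 7 < 8 on the vertex set. Then K (dimension 2) consists of the simplices:

  0-simplices (9): [0], [1], [2], [3], [4], [5], [6], [7], [8]
  1-simplices (27): (27 of them)
  2-simplices (18): [0,1,2], [0,1,3], [0,2,8], [0,3,6], [0,5,6], [0,5,8], [1,2,7], [1,3,4], [1,4,5], [1,5,7], [2,4,6], [2,4,8], [2,6,7], [3,4,8], [3,6,7], [3,7,8], [4,5,6], [5,7,8]

so the chain groups are C_0 ≅ Z^9, C_1 ≅ Z^27, C_2 ≅ Z^18.

Boundary ∂_1: C_1 → C_0 is given by ∂[p,q] = [q] − [p].
The resulting 9×27 matrix has rank 8, and its Smith normal form has invariant factors (1,1,1,1,1,1,1,1).

The boundary map ∂_2: C_2 → C_1 acts by ∂[p,q,r] = [q,r] − [p,r] + [p,q]. For instance
  ∂[3,7,8] = [7,8] − [3,8] + [3,7],
  ∂[1,5,7] = [5,7] − [1,7] + [1,5].
The resulting 27×18 matrix has rank 17, and its Smith normal form has invariant factors (1,1,1,1,1,1,1,1,1,1,1,1,1,1,1,1,1).

Now H_k = ker ∂_k / im ∂_{k+1}, so:

  H_2: rank ker ∂_2 − rank ∂_3 = (18 − 17) − 0 = 1, and there is no ∂_3, so H_2 ≅ Z.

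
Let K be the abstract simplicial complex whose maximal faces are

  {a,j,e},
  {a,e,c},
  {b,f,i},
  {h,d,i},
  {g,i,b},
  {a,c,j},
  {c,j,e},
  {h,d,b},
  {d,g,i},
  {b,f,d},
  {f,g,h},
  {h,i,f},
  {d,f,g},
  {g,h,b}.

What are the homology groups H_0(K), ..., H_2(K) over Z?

H_0 ≅ Z^2,  H_1 ≅ Z/2,  H_2 ≅ Z.

Order the vertices as a < b < c < d < e < f < g < h < i < j. Listing each simplex with vertices in this order, K has dimension 2 with simplices:

  0-simplices (10): a, b, c, d, e, f, g, h, i, j
  1-simplices (21): ac, ae, aj, bd, bf, bg, bh, bi, ce, cj, df, dg, dh, di, ej, fg, fh, fi, gh, gi, hi
  2-simplices (14): ace, acj, aej, bdf, bdh, bfi, bgh, bgi, cej, dfg, dgi, dhi, fgh, fhi

Hence C_0 ≅ Z^10, C_1 ≅ Z^21, C_2 ≅ Z^14.

∂_1: C_1 → C_0 sends each edge [p,q] (with p < q) to q − p. For instance
  ∂cj = j − c.
The 10×21 boundary matrix has rank 8 and Smith normal form diag(1,1,1,1,1,1,1,1).

Boundary ∂_2: C_2 → C_1 acts by ∂[p,q,r] = [q,r] − [p,r] + [p,q]. For instance
  ∂bfi = fi − bi + bf,
  ∂ace = ce − ae + ac.
The 21×14 boundary matrix has rank 13 and Smith normal form diag(1,1,1,1,1,1,1,1,1,1,1,1,2).

Reading off H_k = ker ∂_k / im ∂_{k+1}:

  H_0: rank C_0 − rank ∂_1 = 10 − 8 = 2, and the invariant factors of ∂_1 are all 1, so H_0 = Z^2.
  H_1: rank ker ∂_1 − rank ∂_2 = (21 − 8) − 13 = 0, and ∂_2 has invariant factor 2 > 1, so H_1 = Z/2.
  H_2: rank ker ∂_2 − rank ∂_3 = (14 − 13) − 0 = 1, and there is no ∂_3, so H_2 = Z.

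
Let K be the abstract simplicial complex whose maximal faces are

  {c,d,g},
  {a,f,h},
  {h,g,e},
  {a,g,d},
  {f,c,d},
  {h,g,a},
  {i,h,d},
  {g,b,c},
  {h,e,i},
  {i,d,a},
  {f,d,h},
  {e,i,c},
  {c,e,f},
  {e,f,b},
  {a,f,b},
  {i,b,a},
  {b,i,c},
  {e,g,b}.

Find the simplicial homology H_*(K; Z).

H_0 ≅ Z,  H_1 ≅ Z ⊕ Z/2,  H_2 = 0.

We work with the vertex ordering a < b < c < d < e < f < g < h < i. The simplices of K, each written with vertices in increasing order, are:

  0-simplices (9): a, b, c, d, e, f, g, h, i
  1-simplices (27): ab, ad, af, ag, ah, ai, bc, be, bf, bg, bi, cd, ce, cf, cg, ci, df, dg, dh, di, ef, eg, eh, ei, fh, gh, hi
  2-simplices (18): abf, abi, adg, adi, afh, agh, bcg, bci, bef, beg, cdf, cdg, cef, cei, dfh, dhi, egh, ehi

Hence C_0 ≅ Z^9, C_1 ≅ Z^27, C_2 ≅ Z^18.

The boundary map ∂_1: C_1 → C_0 sends each edge [p,q] (with p < q) to q − p.
The resulting 9×27 matrix has rank 8, and its Smith normal form has invariant factors (1,1,1,1,1,1,1,1).

∂_2: C_2 → C_1 maps a triangle to the signed sum of its edges. For instance
  ∂adg = dg − ag + ad,
  ∂cef = ef − cf + ce.
The resulting 27×18 matrix has rank 18, and its Smith normal form has invariant factors (1,1,1,1,1,1,1,1,1,1,1,1,1,1,1,1,1,2).

Reading off H_k = ker ∂_k / im ∂_{k+1}:

  H_0: rank C_0 − rank ∂_1 = 9 − 8 = 1, and the invariant factors of ∂_1 are all 1, so H_0 = Z.
  H_1: rank ker ∂_1 − rank ∂_2 = (27 − 8) − 18 = 1, and ∂_2 has invariant factor 2 > 1, so H_1 = Z ⊕ Z/2.
  H_2: rank ker ∂_2 − rank ∂_3 = (18 − 18) − 0 = 0, and there is no ∂_3, so H_2 = 0.

As a check, the Euler characteristic is 9 − 27 + 18 = 0, which agrees with 1 − 1 + 0 = 0.
(K is a triangulation of the Klein bottle.)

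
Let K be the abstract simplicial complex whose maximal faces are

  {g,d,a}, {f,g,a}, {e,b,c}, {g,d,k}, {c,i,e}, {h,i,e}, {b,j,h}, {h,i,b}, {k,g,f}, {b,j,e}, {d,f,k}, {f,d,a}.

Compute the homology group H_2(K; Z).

Order the vertices as a < b < c < d < e < f < g < h < i < j < k. Listing each simplex with vertices in this order, K has dimension 2 with simplices:

  0-simplices (11): a, b, c, d, e, f, g, h, i, j, k
  1-simplices (21): ad, af, ag, bc, be, bh, bi, bj, ce, ci, df, dg, dk, eh, ei, ej, fg, fk, gk, hi, hj
  2-simplices (12): adf, adg, afg, bce, bej, bhi, bhj, cei, dfk, dgk, ehi, fgk

giving chain groups C_0 ≅ Z^11, C_1 ≅ Z^21, C_2 ≅ Z^12.

Boundary ∂_1: C_1 → C_0 sends each edge [p,q] (with p < q) to q − p. For instance
  ∂ci = i − c.
This gives a 11×21 integer matrix of rank 9; reducing to Smith normal form yields diagonal entries (1,1,1,1,1,1,1,1,1).

Boundary ∂_2: C_2 → C_1 sends each 2-simplex [p,q,r] to [q,r] − [p,r] + [p,q]. For instance
  ∂dgk = gk − dk + dg,
  ∂bej = ej − bj + be.
The resulting 21×12 matrix has rank 11, and its Smith normal form has invariant factors (1,1,1,1,1,1,1,1,1,1,1).

From H_k ≅ ker(∂_k) / im(∂_{k+1}) we obtain:

  H_2: rank ker ∂_2 − rank ∂_3 = (12 − 11) − 0 = 1, and there is no ∂_3, so H_2 = Z.

H_2 = Z.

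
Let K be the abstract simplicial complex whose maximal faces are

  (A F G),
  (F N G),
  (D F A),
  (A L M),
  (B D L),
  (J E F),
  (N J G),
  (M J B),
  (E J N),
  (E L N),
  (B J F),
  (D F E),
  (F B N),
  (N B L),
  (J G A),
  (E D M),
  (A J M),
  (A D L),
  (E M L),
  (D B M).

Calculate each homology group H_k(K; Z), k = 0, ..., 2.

H_0 = Z,  H_1 = Z ⊕ Z_2,  H_2 = 0.

We work with the vertex ordering A < B < D < E < F < G < J < L < M < N. The simplices of K, each written with vertices in increasing order, are:

  0-simplices (10): A, B, D, E, F, G, J, L, M, N
  1-simplices (30): AD, AF, AG, AJ, AL, AM, BD, BF, BJ, BL, BM, BN, DE, DF, DL, DM, EF, EJ, EL, EM, EN, FG, FJ, FN, GJ, GN, JM, JN, LM, LN
  2-simplices (20): ADF, ADL, AFG, AGJ, AJM, ALM, BDL, BDM, BFJ, BFN, BJM, BLN, DEF, DEM, EFJ, EJN, ELM, ELN, FGN, GJN

Hence C_0 ≅ Z^10, C_1 ≅ Z^30, C_2 ≅ Z^20.

∂_1: C_1 → C_0 sends each edge [p,q] (with p < q) to q − p. For instance
  ∂BN = N − B.
The resulting 10×30 matrix has rank 9, and its Smith normal form has invariant factors (1,1,1,1,1,1,1,1,1).

The boundary map ∂_2: C_2 → C_1 sends each 2-simplex [p,q,r] to [q,r] − [p,r] + [p,q]. For instance
  ∂BFN = FN − BN + BF,
  ∂DEF = EF − DF + DE.
As a 30×20 matrix over Z this has rank 20, with invariant factors (1,1,1,1,1,1,1,1,1,1,1,1,1,1,1,1,1,1,1,2).

Reading off H_k = ker ∂_k / im ∂_{k+1}:

  H_0: rank C_0 − rank ∂_1 = 10 − 9 = 1, and the invariant factors of ∂_1 are all 1, so H_0 = Z.
  H_1: rank ker ∂_1 − rank ∂_2 = (30 − 9) − 20 = 1, and ∂_2 has invariant factor 2 > 1, so H_1 = Z ⊕ Z_2.
  H_2: rank ker ∂_2 − rank ∂_3 = (20 − 20) − 0 = 0, and there is no ∂_3, so H_2 = 0.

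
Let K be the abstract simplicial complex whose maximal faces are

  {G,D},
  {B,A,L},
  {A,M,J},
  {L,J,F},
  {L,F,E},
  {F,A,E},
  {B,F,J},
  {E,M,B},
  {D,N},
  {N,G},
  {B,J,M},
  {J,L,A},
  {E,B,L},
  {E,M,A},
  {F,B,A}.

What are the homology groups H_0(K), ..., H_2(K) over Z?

H_0 ≅ Z^2,  H_1 ≅ Z ⊕ Z/2Z,  H_2 = 0.

Take the total order A < B < D < E < F < G < J < L < M < N on the vertex set. Then K (dimension 2) consists of the simplices:

  0-simplices (10): A, B, D, E, F, G, J, L, M, N
  1-simplices (21): AB, AE, AF, AJ, AL, AM, BE, BF, BJ, BL, BM, DG, DN, EF, EL, EM, FJ, FL, GN, JL, JM
  2-simplices (12): ABF, ABL, AEF, AEM, AJL, AJM, BEL, BEM, BFJ, BJM, EFL, FJL

giving chain groups C_0 ≅ Z^10, C_1 ≅ Z^21, C_2 ≅ Z^12.

Boundary ∂_1: C_1 → C_0 sends each edge [p,q] (with p < q) to q − p.
The resulting 10×21 matrix has rank 8, and its Smith normal form has invariant factors (1,1,1,1,1,1,1,1).

∂_2: C_2 → C_1 acts by ∂[p,q,r] = [q,r] − [p,r] + [p,q]. For instance
  ∂BEL = EL − BL + BE,
  ∂AJL = JL − AL + AJ.
This gives a 21×12 integer matrix of rank 12; reducing to Smith normal form yields diagonal entries (1,1,1,1,1,1,1,1,1,1,1,2).

Computing H_k = (kernel of ∂_k) / (image of ∂_{k+1}):

  H_0: rank C_0 − rank ∂_1 = 10 − 8 = 2, and the invariant factors of ∂_1 are all 1, so H_0 = Z^2.
  H_1: rank ker ∂_1 − rank ∂_2 = (21 − 8) − 12 = 1, and ∂_2 has invariant factor 2 > 1, so H_1 = Z ⊕ Z/2Z.
  H_2: rank ker ∂_2 − rank ∂_3 = (12 − 12) − 0 = 0, and there is no ∂_3, so H_2 = 0.

(K is a triangulation of the disjoint union of the circle S^1 and the real projective plane RP^2.)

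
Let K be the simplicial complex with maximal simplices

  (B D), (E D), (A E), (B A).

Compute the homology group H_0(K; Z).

Take the total order A < B < D < E on the vertex set. Then K (dimension 1) consists of the simplices:

  0-simplices (4): A, B, D, E
  1-simplices (4): AB, AE, BD, DE

so the chain groups are C_0 ≅ Z^4, C_1 ≅ Z^4.

The boundary map ∂_1: C_1 → C_0 is given by ∂[p,q] = [q] − [p].
This gives a 4×4 integer matrix of rank 3; reducing to Smith normal form yields diagonal entries (1,1,1).

Computing H_k = (kernel of ∂_k) / (image of ∂_{k+1}):

  H_0: rank C_0 − rank ∂_1 = 4 − 3 = 1, and the invariant factors of ∂_1 are all 1, so H_0 ≅ Z.

H_0 ≅ Z.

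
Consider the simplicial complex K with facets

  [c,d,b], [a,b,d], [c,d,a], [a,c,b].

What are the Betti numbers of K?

b_0 = 1, b_1 = 0, b_2 = 1.

K has 4 vertices, 6 edges, 4 triangles.
rank ∂_0 = 0, rank ∂_1 = 3 ⇒ b_0 = 4 − 0 − 3 = 1; all invariant factors of ∂_1 are 1 so no torsion. So H_0 ≅ Z.
rank ∂_1 = 3, rank ∂_2 = 3 ⇒ b_1 = 6 − 3 − 3 = 0; all invariant factors of ∂_2 are 1 so no torsion. So H_1 ≅ 0.
rank ∂_2 = 3, rank ∂_3 = 0 ⇒ b_2 = 4 − 3 − 0 = 1. So H_2 ≅ Z.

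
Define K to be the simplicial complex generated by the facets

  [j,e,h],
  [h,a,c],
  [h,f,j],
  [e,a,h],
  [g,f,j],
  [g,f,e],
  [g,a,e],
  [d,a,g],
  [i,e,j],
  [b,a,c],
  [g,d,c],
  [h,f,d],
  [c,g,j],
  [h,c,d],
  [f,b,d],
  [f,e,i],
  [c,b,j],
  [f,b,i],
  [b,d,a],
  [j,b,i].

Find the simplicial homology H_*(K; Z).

Take the total order a < b < c < d < e < f < g < h < i < j on the vertex set. Then K (dimension 2) consists of the simplices:

  0-simplices (10): a, b, c, d, e, f, g, h, i, j
  1-simplices (30): ab, ac, ad, ae, ag, ah, bc, bd, bf, bi, bj, cd, cg, ch, cj, df, dg, dh, ef, eg, eh, ei, ej, fg, fh, fi, fj, gj, hj, ij
  2-simplices (20): abc, abd, ach, adg, aeg, aeh, bcj, bdf, bfi, bij, cdg, cdh, cgj, dfh, efg, efi, ehj, eij, fgj, fhj

Hence C_0 ≅ Z^10, C_1 ≅ Z^30, C_2 ≅ Z^20.

The boundary map ∂_1: C_1 → C_0 is given by ∂[p,q] = [q] − [p].
The 10×30 boundary matrix has rank 9 and Smith normal form diag(1,1,1,1,1,1,1,1,1).

Boundary ∂_2: C_2 → C_1 acts by ∂[p,q,r] = [q,r] − [p,r] + [p,q]. For instance
  ∂bij = ij − bj + bi,
  ∂bcj = cj − bj + bc.
This gives a 30×20 integer matrix of rank 20; reducing to Smith normal form yields diagonal entries (1,1,1,1,1,1,1,1,1,1,1,1,1,1,1,1,1,1,1,2).

Computing H_k = (kernel of ∂_k) / (image of ∂_{k+1}):

  H_0: rank C_0 − rank ∂_1 = 10 − 9 = 1, and the invariant factors of ∂_1 are all 1, so H_0 ≅ Z.
  H_1: rank ker ∂_1 − rank ∂_2 = (30 − 9) − 20 = 1, and ∂_2 has invariant factor 2 > 1, so H_1 ≅ Z ⊕ Z/2Z.
  H_2: rank ker ∂_2 − rank ∂_3 = (20 − 20) − 0 = 0, and there is no ∂_3, so H_2 ≅ 0.

H_0 ≅ Z,  H_1 ≅ Z ⊕ Z/2Z,  H_2 = 0.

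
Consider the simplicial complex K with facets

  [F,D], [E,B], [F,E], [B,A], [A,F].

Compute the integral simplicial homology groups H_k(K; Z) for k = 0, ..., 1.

Take the total order A < B < D < E < F on the vertex set. Then K (dimension 1) consists of the simplices:

  0-simplices (5): A, B, D, E, F
  1-simplices (5): AB, AF, BE, DF, EF

Hence C_0 ≅ Z^5, C_1 ≅ Z^5.

The boundary map ∂_1: C_1 → C_0 maps an edge to its endpoints' difference, ∂[p,q] = q − p. For instance
  ∂AF = F − A.
The 5×5 boundary matrix has rank 4 and Smith normal form diag(1,1,1,1).

Computing H_k = (kernel of ∂_k) / (image of ∂_{k+1}):

  H_0: rank C_0 − rank ∂_1 = 5 − 4 = 1, and the invariant factors of ∂_1 are all 1, so H_0 = Z.
  H_1: rank ker ∂_1 − rank ∂_2 = (5 − 4) − 0 = 1, and there is no ∂_2, so H_1 = Z.

As a check, the Euler characteristic is 5 − 5 = 0, which agrees with 1 − 1 = 0.

H_0 ≅ Z,  H_1 ≅ Z.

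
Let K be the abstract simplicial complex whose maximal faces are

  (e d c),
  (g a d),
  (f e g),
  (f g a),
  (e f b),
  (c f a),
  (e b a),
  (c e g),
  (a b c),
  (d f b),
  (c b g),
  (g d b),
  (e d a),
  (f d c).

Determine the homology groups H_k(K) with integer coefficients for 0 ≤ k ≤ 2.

We work with the vertex ordering a < b < c < d < e < f < g. The simplices of K, each written with vertices in increasing order, are:

  0-simplices (7): a, b, c, d, e, f, g
  1-simplices (21): ab, ac, ad, ae, af, ag, bc, bd, be, bf, bg, cd, ce, cf, cg, de, df, dg, ef, eg, fg
  2-simplices (14): abc, abe, acf, ade, adg, afg, bcg, bdf, bdg, bef, cde, cdf, ceg, efg

Hence C_0 ≅ Z^7, C_1 ≅ Z^21, C_2 ≅ Z^14.

The boundary map ∂_1: C_1 → C_0 is given by ∂[p,q] = [q] − [p].
The resulting 7×21 matrix has rank 6, and its Smith normal form has invariant factors (1,1,1,1,1,1).

The boundary map ∂_2: C_2 → C_1 acts by ∂[p,q,r] = [q,r] − [p,r] + [p,q]. For instance
  ∂ceg = eg − cg + ce,
  ∂efg = fg − eg + ef.
This gives a 21×14 integer matrix of rank 13; reducing to Smith normal form yields diagonal entries (1,1,1,1,1,1,1,1,1,1,1,1,1).

From H_k ≅ ker(∂_k) / im(∂_{k+1}) we obtain:

  H_0: rank C_0 − rank ∂_1 = 7 − 6 = 1, and the invariant factors of ∂_1 are all 1, so H_0 = Z.
  H_1: rank ker ∂_1 − rank ∂_2 = (21 − 6) − 13 = 2, and the invariant factors of ∂_2 are all 1, so H_1 = Z^2.
  H_2: rank ker ∂_2 − rank ∂_3 = (14 − 13) − 0 = 1, and there is no ∂_3, so H_2 = Z.

H_0 = Z,  H_1 = Z^2,  H_2 = Z.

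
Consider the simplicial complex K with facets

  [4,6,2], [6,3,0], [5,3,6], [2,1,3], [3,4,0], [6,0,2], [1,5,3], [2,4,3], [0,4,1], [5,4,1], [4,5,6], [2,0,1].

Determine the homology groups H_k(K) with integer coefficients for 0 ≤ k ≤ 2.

Fix the vertex order 0 < 1 < 2 < 3 < 4 < 5 < 6 and write every simplex with vertices in increasing order. Then dim K = 2 and the simplices of K are:

  0-simplices (7): [0], [1], [2], [3], [4], [5], [6]
  1-simplices (18): [0,1], [0,2], [0,3], [0,4], [0,6], [1,2], [1,3], [1,4], [1,5], [2,3], [2,4], [2,6], [3,4], [3,5], [3,6], [4,5], [4,6], [5,6]
  2-simplices (12): [0,1,2], [0,1,4], [0,2,6], [0,3,4], [0,3,6], [1,2,3], [1,3,5], [1,4,5], [2,3,4], [2,4,6], [3,5,6], [4,5,6]

so the chain groups are C_0 ≅ Z^7, C_1 ≅ Z^18, C_2 ≅ Z^12.

The boundary map ∂_1: C_1 → C_0 sends each edge [p,q] (with p < q) to q − p. For instance
  ∂[0,6] = [6] − [0].
This gives a 7×18 integer matrix of rank 6; reducing to Smith normal form yields diagonal entries (1,1,1,1,1,1).

The boundary map ∂_2: C_2 → C_1 maps a triangle to the signed sum of its edges. For instance
  ∂[0,3,4] = [3,4] − [0,4] + [0,3],
  ∂[4,5,6] = [5,6] − [4,6] + [4,5].
This gives a 18×12 integer matrix of rank 12; reducing to Smith normal form yields diagonal entries (1,1,1,1,1,1,1,1,1,1,1,2).

From H_k ≅ ker(∂_k) / im(∂_{k+1}) we obtain:

  H_0: rank C_0 − rank ∂_1 = 7 − 6 = 1, and the invariant factors of ∂_1 are all 1, so H_0 = Z.
  H_1: rank ker ∂_1 − rank ∂_2 = (18 − 6) − 12 = 0, and ∂_2 has invariant factor 2 > 1, so H_1 = Z/2.
  H_2: rank ker ∂_2 − rank ∂_3 = (12 − 12) − 0 = 0, and there is no ∂_3, so H_2 = 0.

H_0 = Z,  H_1 = Z/2,  H_2 = 0.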